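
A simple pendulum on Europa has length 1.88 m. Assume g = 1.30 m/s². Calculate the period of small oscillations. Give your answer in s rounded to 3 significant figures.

7.56 s

T = 2π√(L/g) = 2π√(1.88/1.30) = 2π × 1.203 = 7.56 s.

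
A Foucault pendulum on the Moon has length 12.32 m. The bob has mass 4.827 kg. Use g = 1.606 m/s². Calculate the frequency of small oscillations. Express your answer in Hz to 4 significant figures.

T = 2π√(L/g) = 2π√(12.32/1.606) = 17.403 s, so f = 1/T = 0.05746 Hz.

0.05746 Hz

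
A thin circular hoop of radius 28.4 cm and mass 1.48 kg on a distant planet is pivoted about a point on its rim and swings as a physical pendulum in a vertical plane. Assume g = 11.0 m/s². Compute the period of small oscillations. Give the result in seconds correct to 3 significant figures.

1.43 s

I_cm = mr² = 0.1194 kg·m². The pivot is at distance d = 0.284 m from the centre of mass.
By the parallel-axis theorem, I = I_cm + md² = 0.1194 + 0.1194 = 0.2387 kg·m².
T = 2π√(I/(mgd)) = 2π√(0.2387/(1.48 × 11.0 × 0.284)) = 1.43 s.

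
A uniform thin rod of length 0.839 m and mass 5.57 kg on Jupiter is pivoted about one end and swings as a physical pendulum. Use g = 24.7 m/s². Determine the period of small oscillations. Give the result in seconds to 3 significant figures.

0.946 s

For a physical pendulum T = 2π√(I/(mgd)), with d = 0.4195 m from pivot to centre of mass.
I_cm = mL²/12 = 5.57 × 0.839²/12 = 0.3267 kg·m²; I = I_cm + md² = 0.3267 + 5.57 × 0.4195² = 1.307 kg·m².
T = 2π√(1.307/(5.57 × 24.7 × 0.4195)) = 0.946 s.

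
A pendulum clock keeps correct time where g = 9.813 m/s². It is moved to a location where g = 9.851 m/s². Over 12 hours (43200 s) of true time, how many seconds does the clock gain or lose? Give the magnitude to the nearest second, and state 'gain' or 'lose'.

gain 84 s

The clock's period scales as T ∝ 1/√g, so T'/T = √(9.813/9.851) = 0.998069.
In 43200 s of true time the clock registers 43200/0.998069 = 43283.6 s, so it gains 84 s.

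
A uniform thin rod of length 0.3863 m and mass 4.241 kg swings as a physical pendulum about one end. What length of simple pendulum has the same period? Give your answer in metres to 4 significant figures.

0.2575 m

The equivalent simple-pendulum length is L_eq = I/(md), where I is about the pivot and d = 0.19315 m.
I_cm = (1/12)mL² = 0.052740 kg·m², so I = I_cm + md² = 0.052740 + 0.15822 = 0.21096 kg·m².
L_eq = 0.21096/(4.241 × 0.19315) = 0.2575 m.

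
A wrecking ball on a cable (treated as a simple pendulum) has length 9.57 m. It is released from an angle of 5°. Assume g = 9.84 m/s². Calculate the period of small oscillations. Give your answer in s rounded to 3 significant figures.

6.20 s

T = 2π√(L/g) = 2π√(9.57/9.84) = 2π × 0.9862 = 6.20 s.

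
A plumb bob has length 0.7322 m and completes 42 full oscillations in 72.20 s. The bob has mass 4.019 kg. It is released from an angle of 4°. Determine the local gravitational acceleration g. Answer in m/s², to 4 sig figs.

T = 72.20/42 = 1.7190 s.
From T = 2π√(L/g), g = 4π²L/T² = 4π² × 0.7322/1.7190² = 9.782 m/s².

9.782 m/s²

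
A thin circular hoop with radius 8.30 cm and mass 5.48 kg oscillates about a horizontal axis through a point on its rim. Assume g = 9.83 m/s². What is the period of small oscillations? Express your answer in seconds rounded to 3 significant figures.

0.817 s

I_cm = mr² = 0.03775 kg·m². The pivot is at distance d = 0.0830 m from the centre of mass.
By the parallel-axis theorem, I = I_cm + md² = 0.03775 + 0.03775 = 0.07550 kg·m².
T = 2π√(I/(mgd)) = 2π√(0.07550/(5.48 × 9.83 × 0.0830)) = 0.817 s.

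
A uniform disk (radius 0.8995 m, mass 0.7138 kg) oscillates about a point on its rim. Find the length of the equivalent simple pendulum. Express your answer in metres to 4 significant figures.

1.349 m

The equivalent simple-pendulum length is L_eq = I/(md), where I is about the pivot and d = 0.89950 m.
I_cm = ½mR² = 0.28877 kg·m², so I = I_cm + md² = 0.28877 + 0.57754 = 0.86630 kg·m².
L_eq = 0.86630/(0.7138 × 0.89950) = 1.349 m.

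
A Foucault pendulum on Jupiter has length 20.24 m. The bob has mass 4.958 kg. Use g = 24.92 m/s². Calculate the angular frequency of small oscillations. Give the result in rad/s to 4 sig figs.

ω = √(g/L) = √(24.92/20.24) = 1.110 rad/s.

1.110 rad/s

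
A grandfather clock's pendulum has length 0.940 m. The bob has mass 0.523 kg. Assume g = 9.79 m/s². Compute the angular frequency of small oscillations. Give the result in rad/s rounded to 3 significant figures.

3.23 rad/s

ω = √(g/L) = √(9.79/0.940) = 3.23 rad/s.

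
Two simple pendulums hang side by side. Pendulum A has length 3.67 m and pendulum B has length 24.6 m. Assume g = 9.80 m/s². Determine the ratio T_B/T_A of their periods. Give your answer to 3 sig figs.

T ∝ √L, so T_B/T_A = √(L_B/L_A) = √(24.6/3.67) = 2.59.

2.59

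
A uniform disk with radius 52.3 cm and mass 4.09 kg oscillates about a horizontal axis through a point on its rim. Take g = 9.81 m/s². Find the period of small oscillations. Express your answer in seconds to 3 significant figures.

1.78 s

I_cm = ½mr² = 0.5594 kg·m². The pivot is at distance d = 0.523 m from the centre of mass.
By the parallel-axis theorem, I = I_cm + md² = 0.5594 + 1.119 = 1.678 kg·m².
T = 2π√(I/(mgd)) = 2π√(1.678/(4.09 × 9.81 × 0.523)) = 1.78 s.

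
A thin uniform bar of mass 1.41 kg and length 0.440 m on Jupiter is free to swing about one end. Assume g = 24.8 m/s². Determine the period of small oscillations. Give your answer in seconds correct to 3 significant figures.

0.683 s

For a physical pendulum T = 2π√(I/(mgd)), with d = 0.2200 m from pivot to centre of mass.
I_cm = mL²/12 = 1.41 × 0.440²/12 = 0.02275 kg·m²; I = I_cm + md² = 0.02275 + 1.41 × 0.2200² = 0.09099 kg·m².
T = 2π√(0.09099/(1.41 × 24.8 × 0.2200)) = 0.683 s.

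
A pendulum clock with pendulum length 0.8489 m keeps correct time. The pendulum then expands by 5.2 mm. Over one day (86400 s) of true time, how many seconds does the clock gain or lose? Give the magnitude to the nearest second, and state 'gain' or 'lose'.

lose 263 s

T ∝ √L, so T'/T = √(0.85410/0.8489) = 1.00306.
In 86400 s of true time the clock registers 86400/1.00306 = 86136.6 s, so it loses 263 s.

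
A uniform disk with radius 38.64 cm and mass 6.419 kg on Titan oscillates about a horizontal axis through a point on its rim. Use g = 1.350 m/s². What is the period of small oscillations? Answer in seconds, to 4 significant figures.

I_cm = ½mr² = 0.47919 kg·m². The pivot is at distance d = 0.3864 m from the centre of mass.
By the parallel-axis theorem, I = I_cm + md² = 0.47919 + 0.95839 = 1.4376 kg·m².
T = 2π√(I/(mgd)) = 2π√(1.4376/(6.419 × 1.350 × 0.3864)) = 4.117 s.

4.117 s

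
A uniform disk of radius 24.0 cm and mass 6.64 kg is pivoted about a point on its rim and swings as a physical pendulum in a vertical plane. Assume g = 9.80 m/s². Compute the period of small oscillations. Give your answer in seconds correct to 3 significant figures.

I_cm = ½mr² = 0.1912 kg·m². The pivot is at distance d = 0.240 m from the centre of mass.
By the parallel-axis theorem, I = I_cm + md² = 0.1912 + 0.3825 = 0.5737 kg·m².
T = 2π√(I/(mgd)) = 2π√(0.5737/(6.64 × 9.80 × 0.240)) = 1.20 s.

1.20 s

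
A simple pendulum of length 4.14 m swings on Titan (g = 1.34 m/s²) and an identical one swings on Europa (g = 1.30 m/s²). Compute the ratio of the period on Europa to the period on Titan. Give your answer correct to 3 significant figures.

T ∝ 1/√g, so T₂/T₁ = √(g₁/g₂) = √(1.34/1.30) = 1.02.

1.02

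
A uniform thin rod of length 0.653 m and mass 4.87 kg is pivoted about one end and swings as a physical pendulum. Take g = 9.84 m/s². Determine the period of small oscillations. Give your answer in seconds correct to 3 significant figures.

For a physical pendulum T = 2π√(I/(mgd)), with d = 0.3265 m from pivot to centre of mass.
I_cm = mL²/12 = 4.87 × 0.653²/12 = 0.1731 kg·m²; I = I_cm + md² = 0.1731 + 4.87 × 0.3265² = 0.6922 kg·m².
T = 2π√(0.6922/(4.87 × 9.84 × 0.3265)) = 1.32 s.

1.32 s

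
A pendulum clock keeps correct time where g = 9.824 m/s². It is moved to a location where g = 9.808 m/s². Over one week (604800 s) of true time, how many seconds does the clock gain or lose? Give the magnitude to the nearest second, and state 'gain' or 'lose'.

The clock's period scales as T ∝ 1/√g, so T'/T = √(9.824/9.808) = 1.00082.
In 604800 s of true time the clock registers 604800/1.00082 = 604307.3 s, so it loses 493 s.

lose 493 s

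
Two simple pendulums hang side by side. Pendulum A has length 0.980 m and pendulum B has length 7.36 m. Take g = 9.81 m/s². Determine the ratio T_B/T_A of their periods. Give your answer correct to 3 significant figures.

2.74

T ∝ √L, so T_B/T_A = √(L_B/L_A) = √(7.36/0.980) = 2.74.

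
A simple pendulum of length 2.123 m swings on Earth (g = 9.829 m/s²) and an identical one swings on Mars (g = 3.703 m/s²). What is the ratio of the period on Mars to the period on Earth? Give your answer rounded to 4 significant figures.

1.629

T ∝ 1/√g, so T₂/T₁ = √(g₁/g₂) = √(9.829/3.703) = 1.629.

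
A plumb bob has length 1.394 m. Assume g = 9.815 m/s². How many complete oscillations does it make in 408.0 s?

T = 2π√(L/g) = 2π√(1.394/9.815) = 2.3679 s.
Number of complete oscillations = ⌊408.0/2.3679⌋ = ⌊172.30⌋ = 172.

172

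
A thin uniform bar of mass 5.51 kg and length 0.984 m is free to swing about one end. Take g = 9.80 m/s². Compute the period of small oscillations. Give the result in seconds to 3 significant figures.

1.63 s

For a physical pendulum T = 2π√(I/(mgd)), with d = 0.4920 m from pivot to centre of mass.
I_cm = mL²/12 = 5.51 × 0.984²/12 = 0.4446 kg·m²; I = I_cm + md² = 0.4446 + 5.51 × 0.4920² = 1.778 kg·m².
T = 2π√(1.778/(5.51 × 9.80 × 0.4920)) = 1.63 s.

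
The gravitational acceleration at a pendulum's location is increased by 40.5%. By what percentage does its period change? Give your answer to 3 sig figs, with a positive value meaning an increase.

T ∝ 1/√g, so T'/T = 1/√(1.405) = 0.8436.
Percentage change in T = (0.8436 − 1) × 100% = -15.6%.

-15.6%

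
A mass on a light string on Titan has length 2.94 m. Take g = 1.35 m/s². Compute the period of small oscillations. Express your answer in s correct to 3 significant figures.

T = 2π√(L/g) = 2π√(2.94/1.35) = 2π × 1.476 = 9.27 s.

9.27 s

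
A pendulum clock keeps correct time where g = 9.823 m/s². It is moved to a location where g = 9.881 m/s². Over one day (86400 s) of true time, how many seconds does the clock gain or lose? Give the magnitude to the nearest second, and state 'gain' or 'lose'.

The clock's period scales as T ∝ 1/√g, so T'/T = √(9.823/9.881) = 0.997061.
In 86400 s of true time the clock registers 86400/0.997061 = 86654.7 s, so it gains 255 s.

gain 255 s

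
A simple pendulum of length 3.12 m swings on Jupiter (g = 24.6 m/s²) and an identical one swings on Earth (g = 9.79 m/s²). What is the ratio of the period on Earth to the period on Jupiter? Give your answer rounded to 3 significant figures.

1.59

T ∝ 1/√g, so T₂/T₁ = √(g₁/g₂) = √(24.6/9.79) = 1.59.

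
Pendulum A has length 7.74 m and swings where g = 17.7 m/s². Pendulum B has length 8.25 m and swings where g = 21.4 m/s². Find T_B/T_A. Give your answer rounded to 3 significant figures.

T = 2π√(L/g), so T_B/T_A = √((L_B/g_B)/(L_A/g_A)) = √((8.25/21.4)/(7.74/17.7)) = 0.939.

0.939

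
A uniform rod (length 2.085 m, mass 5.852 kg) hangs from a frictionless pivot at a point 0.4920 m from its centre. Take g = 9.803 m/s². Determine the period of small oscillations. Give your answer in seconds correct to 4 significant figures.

2.224 s

For a physical pendulum T = 2π√(I/(mgd)), with d = 0.49200 m from pivot to centre of mass.
I_cm = mL²/12 = 5.852 × 2.085²/12 = 2.1200 kg·m²; I = I_cm + md² = 2.1200 + 5.852 × 0.49200² = 3.5366 kg·m².
T = 2π√(3.5366/(5.852 × 9.803 × 0.49200)) = 2.224 s.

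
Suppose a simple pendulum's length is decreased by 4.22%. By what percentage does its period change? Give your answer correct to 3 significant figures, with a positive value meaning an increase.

-2.13%

T ∝ √L, so T'/T = √(0.9578) = 0.9787.
Percentage change in T = (0.9787 − 1) × 100% = -2.13%.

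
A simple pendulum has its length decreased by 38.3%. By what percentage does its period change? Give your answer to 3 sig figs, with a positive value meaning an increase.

T ∝ √L, so T'/T = √(0.6170) = 0.7855.
Percentage change in T = (0.7855 − 1) × 100% = -21.5%.

-21.5%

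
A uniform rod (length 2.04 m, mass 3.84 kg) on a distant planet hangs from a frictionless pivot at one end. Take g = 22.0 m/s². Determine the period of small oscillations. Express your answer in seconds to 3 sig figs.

For a physical pendulum T = 2π√(I/(mgd)), with d = 1.020 m from pivot to centre of mass.
I_cm = mL²/12 = 3.84 × 2.04²/12 = 1.332 kg·m²; I = I_cm + md² = 1.332 + 3.84 × 1.020² = 5.327 kg·m².
T = 2π√(5.327/(3.84 × 22.0 × 1.020)) = 1.56 s.

1.56 s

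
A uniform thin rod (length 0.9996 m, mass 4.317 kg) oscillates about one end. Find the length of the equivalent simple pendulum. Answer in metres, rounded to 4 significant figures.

0.6664 m

The equivalent simple-pendulum length is L_eq = I/(md), where I is about the pivot and d = 0.49980 m.
I_cm = (1/12)mL² = 0.35946 kg·m², so I = I_cm + md² = 0.35946 + 1.0784 = 1.4378 kg·m².
L_eq = 1.4378/(4.317 × 0.49980) = 0.6664 m.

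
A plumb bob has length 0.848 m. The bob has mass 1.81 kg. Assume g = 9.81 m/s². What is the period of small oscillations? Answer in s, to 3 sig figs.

1.85 s

T = 2π√(L/g) = 2π√(0.848/9.81) = 2π × 0.2940 = 1.85 s.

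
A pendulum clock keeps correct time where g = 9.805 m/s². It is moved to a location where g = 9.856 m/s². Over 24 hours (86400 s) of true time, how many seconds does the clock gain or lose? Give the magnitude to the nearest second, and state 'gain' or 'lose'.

gain 224 s

The clock's period scales as T ∝ 1/√g, so T'/T = √(9.805/9.856) = 0.997409.
In 86400 s of true time the clock registers 86400/0.997409 = 86624.4 s, so it gains 224 s.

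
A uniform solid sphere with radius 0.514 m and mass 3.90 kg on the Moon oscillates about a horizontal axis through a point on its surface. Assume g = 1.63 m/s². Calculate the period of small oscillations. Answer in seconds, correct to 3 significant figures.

4.17 s

I_cm = (2/5)mr² = 0.4121 kg·m². The pivot is at distance d = 0.514 m from the centre of mass.
By the parallel-axis theorem, I = I_cm + md² = 0.4121 + 1.030 = 1.443 kg·m².
T = 2π√(I/(mgd)) = 2π√(1.443/(3.90 × 1.63 × 0.514)) = 4.17 s.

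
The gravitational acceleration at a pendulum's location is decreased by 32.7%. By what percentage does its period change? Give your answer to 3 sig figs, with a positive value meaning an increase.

21.9%

T ∝ 1/√g, so T'/T = 1/√(0.6730) = 1.219.
Percentage change in T = (1.219 − 1) × 100% = 21.9%.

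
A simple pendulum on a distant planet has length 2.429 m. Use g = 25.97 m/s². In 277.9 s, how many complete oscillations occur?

144

T = 2π√(L/g) = 2π√(2.429/25.97) = 1.9216 s.
Number of complete oscillations = ⌊277.9/1.9216⌋ = ⌊144.62⌋ = 144.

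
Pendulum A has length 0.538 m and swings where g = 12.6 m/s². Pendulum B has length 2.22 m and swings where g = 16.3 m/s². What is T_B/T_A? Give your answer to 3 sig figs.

1.79

T = 2π√(L/g), so T_B/T_A = √((L_B/g_B)/(L_A/g_A)) = √((2.22/16.3)/(0.538/12.6)) = 1.79.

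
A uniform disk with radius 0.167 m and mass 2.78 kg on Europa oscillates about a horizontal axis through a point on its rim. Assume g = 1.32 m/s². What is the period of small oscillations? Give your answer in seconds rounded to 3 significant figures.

2.74 s

I_cm = ½mr² = 0.03877 kg·m². The pivot is at distance d = 0.167 m from the centre of mass.
By the parallel-axis theorem, I = I_cm + md² = 0.03877 + 0.07753 = 0.1163 kg·m².
T = 2π√(I/(mgd)) = 2π√(0.1163/(2.78 × 1.32 × 0.167)) = 2.74 s.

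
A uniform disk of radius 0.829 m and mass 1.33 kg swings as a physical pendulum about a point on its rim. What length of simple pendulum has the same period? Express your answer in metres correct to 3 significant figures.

1.24 m

The equivalent simple-pendulum length is L_eq = I/(md), where I is about the pivot and d = 0.8290 m.
I_cm = ½mR² = 0.4570 kg·m², so I = I_cm + md² = 0.4570 + 0.9140 = 1.371 kg·m².
L_eq = 1.371/(1.33 × 0.8290) = 1.24 m.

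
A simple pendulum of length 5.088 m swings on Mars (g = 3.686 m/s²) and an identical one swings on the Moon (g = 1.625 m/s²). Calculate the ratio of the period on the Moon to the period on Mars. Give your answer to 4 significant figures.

T ∝ 1/√g, so T₂/T₁ = √(g₁/g₂) = √(3.686/1.625) = 1.506.

1.506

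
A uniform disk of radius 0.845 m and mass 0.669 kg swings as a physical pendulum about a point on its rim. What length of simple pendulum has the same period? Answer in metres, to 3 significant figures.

1.27 m

The equivalent simple-pendulum length is L_eq = I/(md), where I is about the pivot and d = 0.8450 m.
I_cm = ½mR² = 0.2388 kg·m², so I = I_cm + md² = 0.2388 + 0.4777 = 0.7165 kg·m².
L_eq = 0.7165/(0.669 × 0.8450) = 1.27 m.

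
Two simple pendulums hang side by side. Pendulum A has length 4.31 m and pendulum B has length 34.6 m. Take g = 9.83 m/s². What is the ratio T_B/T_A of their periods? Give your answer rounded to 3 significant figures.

T ∝ √L, so T_B/T_A = √(L_B/L_A) = √(34.6/4.31) = 2.83.

2.83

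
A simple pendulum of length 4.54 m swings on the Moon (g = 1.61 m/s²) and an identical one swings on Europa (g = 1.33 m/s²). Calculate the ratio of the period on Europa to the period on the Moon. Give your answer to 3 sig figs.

T ∝ 1/√g, so T₂/T₁ = √(g₁/g₂) = √(1.61/1.33) = 1.10.

1.10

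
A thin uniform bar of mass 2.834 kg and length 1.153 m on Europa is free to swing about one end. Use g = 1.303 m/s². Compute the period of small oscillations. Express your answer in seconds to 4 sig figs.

4.826 s

For a physical pendulum T = 2π√(I/(mgd)), with d = 0.57650 m from pivot to centre of mass.
I_cm = mL²/12 = 2.834 × 1.153²/12 = 0.31396 kg·m²; I = I_cm + md² = 0.31396 + 2.834 × 0.57650² = 1.2558 kg·m².
T = 2π√(1.2558/(2.834 × 1.303 × 0.57650)) = 4.826 s.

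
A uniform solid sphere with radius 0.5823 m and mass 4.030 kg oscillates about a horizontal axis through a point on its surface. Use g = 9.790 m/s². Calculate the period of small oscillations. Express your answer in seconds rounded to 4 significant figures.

I_cm = (2/5)mr² = 0.54659 kg·m². The pivot is at distance d = 0.5823 m from the centre of mass.
By the parallel-axis theorem, I = I_cm + md² = 0.54659 + 1.3665 = 1.9131 kg·m².
T = 2π√(I/(mgd)) = 2π√(1.9131/(4.030 × 9.790 × 0.5823)) = 1.813 s.

1.813 s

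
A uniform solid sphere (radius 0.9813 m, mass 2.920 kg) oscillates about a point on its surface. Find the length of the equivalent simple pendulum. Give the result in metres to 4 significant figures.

The equivalent simple-pendulum length is L_eq = I/(md), where I is about the pivot and d = 0.98130 m.
I_cm = (2/5)mR² = 1.1247 kg·m², so I = I_cm + md² = 1.1247 + 2.8118 = 3.9365 kg·m².
L_eq = 3.9365/(2.920 × 0.98130) = 1.374 m.

1.374 m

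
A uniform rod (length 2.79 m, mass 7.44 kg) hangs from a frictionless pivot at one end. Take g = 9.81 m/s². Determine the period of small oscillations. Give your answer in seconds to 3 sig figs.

For a physical pendulum T = 2π√(I/(mgd)), with d = 1.395 m from pivot to centre of mass.
I_cm = mL²/12 = 7.44 × 2.79²/12 = 4.826 kg·m²; I = I_cm + md² = 4.826 + 7.44 × 1.395² = 19.30 kg·m².
T = 2π√(19.30/(7.44 × 9.81 × 1.395)) = 2.74 s.

2.74 s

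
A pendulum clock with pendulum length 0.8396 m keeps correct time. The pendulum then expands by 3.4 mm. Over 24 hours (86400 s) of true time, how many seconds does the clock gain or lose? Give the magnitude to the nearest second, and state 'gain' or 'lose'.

T ∝ √L, so T'/T = √(0.84300/0.8396) = 1.00202.
In 86400 s of true time the clock registers 86400/1.00202 = 86225.6 s, so it loses 174 s.

lose 174 s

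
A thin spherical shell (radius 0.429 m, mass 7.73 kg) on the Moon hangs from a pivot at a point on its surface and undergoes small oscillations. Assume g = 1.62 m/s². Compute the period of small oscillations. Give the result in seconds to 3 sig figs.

4.17 s

I_cm = (2/3)mr² = 0.9484 kg·m². The pivot is at distance d = 0.429 m from the centre of mass.
By the parallel-axis theorem, I = I_cm + md² = 0.9484 + 1.423 = 2.371 kg·m².
T = 2π√(I/(mgd)) = 2π√(2.371/(7.73 × 1.62 × 0.429)) = 4.17 s.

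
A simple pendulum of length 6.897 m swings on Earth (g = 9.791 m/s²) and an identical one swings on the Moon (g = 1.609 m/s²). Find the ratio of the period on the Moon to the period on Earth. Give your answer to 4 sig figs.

T ∝ 1/√g, so T₂/T₁ = √(g₁/g₂) = √(9.791/1.609) = 2.467.

2.467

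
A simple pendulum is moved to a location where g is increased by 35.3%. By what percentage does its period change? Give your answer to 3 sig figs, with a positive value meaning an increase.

T ∝ 1/√g, so T'/T = 1/√(1.353) = 0.8597.
Percentage change in T = (0.8597 − 1) × 100% = -14.0%.

-14.0%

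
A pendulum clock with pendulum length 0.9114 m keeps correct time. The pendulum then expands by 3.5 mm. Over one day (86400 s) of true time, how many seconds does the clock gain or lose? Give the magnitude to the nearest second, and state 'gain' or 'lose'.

lose 165 s

T ∝ √L, so T'/T = √(0.91490/0.9114) = 1.00192.
In 86400 s of true time the clock registers 86400/1.00192 = 86234.6 s, so it loses 165 s.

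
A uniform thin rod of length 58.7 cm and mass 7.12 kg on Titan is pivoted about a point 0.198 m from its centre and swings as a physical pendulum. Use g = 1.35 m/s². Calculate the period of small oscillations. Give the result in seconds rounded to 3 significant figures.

3.17 s

For a physical pendulum T = 2π√(I/(mgd)), with d = 0.1980 m from pivot to centre of mass.
I_cm = mL²/12 = 7.12 × 0.587²/12 = 0.2044 kg·m²; I = I_cm + md² = 0.2044 + 7.12 × 0.1980² = 0.4836 kg·m².
T = 2π√(0.4836/(7.12 × 1.35 × 0.1980)) = 3.17 s.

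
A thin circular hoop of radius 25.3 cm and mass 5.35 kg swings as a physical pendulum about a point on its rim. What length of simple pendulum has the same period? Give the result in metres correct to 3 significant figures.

The equivalent simple-pendulum length is L_eq = I/(md), where I is about the pivot and d = 0.2530 m.
I_cm = mR² = 0.3424 kg·m², so I = I_cm + md² = 0.3424 + 0.3424 = 0.6849 kg·m².
L_eq = 0.6849/(5.35 × 0.2530) = 0.506 m.

0.506 m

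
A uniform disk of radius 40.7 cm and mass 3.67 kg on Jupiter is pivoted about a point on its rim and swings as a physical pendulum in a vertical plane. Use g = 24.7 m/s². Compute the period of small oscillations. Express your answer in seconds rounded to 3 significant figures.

0.988 s

I_cm = ½mr² = 0.3040 kg·m². The pivot is at distance d = 0.407 m from the centre of mass.
By the parallel-axis theorem, I = I_cm + md² = 0.3040 + 0.6079 = 0.9119 kg·m².
T = 2π√(I/(mgd)) = 2π√(0.9119/(3.67 × 24.7 × 0.407)) = 0.988 s.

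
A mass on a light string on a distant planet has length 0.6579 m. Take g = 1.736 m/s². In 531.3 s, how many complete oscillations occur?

T = 2π√(L/g) = 2π√(0.6579/1.736) = 3.8680 s.
Number of complete oscillations = ⌊531.3/3.8680⌋ = ⌊137.36⌋ = 137.

137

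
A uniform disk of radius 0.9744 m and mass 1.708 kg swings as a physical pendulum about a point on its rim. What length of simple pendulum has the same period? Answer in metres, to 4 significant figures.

1.462 m

The equivalent simple-pendulum length is L_eq = I/(md), where I is about the pivot and d = 0.97440 m.
I_cm = ½mR² = 0.81083 kg·m², so I = I_cm + md² = 0.81083 + 1.6217 = 2.4325 kg·m².
L_eq = 2.4325/(1.708 × 0.97440) = 1.462 m.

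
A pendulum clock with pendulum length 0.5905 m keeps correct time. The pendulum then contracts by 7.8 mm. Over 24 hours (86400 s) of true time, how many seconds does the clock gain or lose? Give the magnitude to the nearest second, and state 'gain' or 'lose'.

gain 576 s

T ∝ √L, so T'/T = √(0.58270/0.5905) = 0.993373.
In 86400 s of true time the clock registers 86400/0.993373 = 86976.4 s, so it gains 576 s.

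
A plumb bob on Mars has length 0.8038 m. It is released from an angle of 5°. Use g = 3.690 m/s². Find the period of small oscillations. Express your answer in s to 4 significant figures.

2.933 s

T = 2π√(L/g) = 2π√(0.8038/3.690) = 2π × 0.46672 = 2.933 s.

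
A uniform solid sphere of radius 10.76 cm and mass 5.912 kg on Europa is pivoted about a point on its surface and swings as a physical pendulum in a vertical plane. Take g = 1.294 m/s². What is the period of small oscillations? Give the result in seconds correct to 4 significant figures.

2.144 s

I_cm = (2/5)mr² = 0.027379 kg·m². The pivot is at distance d = 0.1076 m from the centre of mass.
By the parallel-axis theorem, I = I_cm + md² = 0.027379 + 0.068448 = 0.095827 kg·m².
T = 2π√(I/(mgd)) = 2π√(0.095827/(5.912 × 1.294 × 0.1076)) = 2.144 s.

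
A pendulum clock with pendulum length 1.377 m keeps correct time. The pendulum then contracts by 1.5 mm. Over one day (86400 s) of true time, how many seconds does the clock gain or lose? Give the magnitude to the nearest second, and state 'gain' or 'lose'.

gain 47 s

T ∝ √L, so T'/T = √(1.37550/1.377) = 0.999455.
In 86400 s of true time the clock registers 86400/0.999455 = 86447.1 s, so it gains 47 s.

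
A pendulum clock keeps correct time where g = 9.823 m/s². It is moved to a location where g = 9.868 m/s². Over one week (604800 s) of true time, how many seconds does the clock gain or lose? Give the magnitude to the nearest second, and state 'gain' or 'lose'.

gain 1384 s

The clock's period scales as T ∝ 1/√g, so T'/T = √(9.823/9.868) = 0.997717.
In 604800 s of true time the clock registers 604800/0.997717 = 606183.7 s, so it gains 1384 s.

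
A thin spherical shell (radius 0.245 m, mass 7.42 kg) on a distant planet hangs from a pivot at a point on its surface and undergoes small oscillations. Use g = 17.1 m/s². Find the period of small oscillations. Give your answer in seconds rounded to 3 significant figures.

0.971 s

I_cm = (2/3)mr² = 0.2969 kg·m². The pivot is at distance d = 0.245 m from the centre of mass.
By the parallel-axis theorem, I = I_cm + md² = 0.2969 + 0.4454 = 0.7423 kg·m².
T = 2π√(I/(mgd)) = 2π√(0.7423/(7.42 × 17.1 × 0.245)) = 0.971 s.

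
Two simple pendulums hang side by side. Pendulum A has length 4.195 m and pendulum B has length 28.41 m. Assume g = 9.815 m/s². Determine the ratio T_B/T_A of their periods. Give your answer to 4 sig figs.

2.602

T ∝ √L, so T_B/T_A = √(L_B/L_A) = √(28.41/4.195) = 2.602.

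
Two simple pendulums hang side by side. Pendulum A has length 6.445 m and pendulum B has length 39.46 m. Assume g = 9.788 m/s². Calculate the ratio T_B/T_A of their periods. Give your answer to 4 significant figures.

T ∝ √L, so T_B/T_A = √(L_B/L_A) = √(39.46/6.445) = 2.474.

2.474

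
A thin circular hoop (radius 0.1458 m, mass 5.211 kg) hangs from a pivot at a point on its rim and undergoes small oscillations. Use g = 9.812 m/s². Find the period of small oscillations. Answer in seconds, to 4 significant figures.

I_cm = mr² = 0.11077 kg·m². The pivot is at distance d = 0.1458 m from the centre of mass.
By the parallel-axis theorem, I = I_cm + md² = 0.11077 + 0.11077 = 0.22155 kg·m².
T = 2π√(I/(mgd)) = 2π√(0.22155/(5.211 × 9.812 × 0.1458)) = 1.083 s.

1.083 s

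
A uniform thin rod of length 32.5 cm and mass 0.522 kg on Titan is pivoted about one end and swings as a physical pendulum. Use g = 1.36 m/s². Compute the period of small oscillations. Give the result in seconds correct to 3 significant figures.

2.51 s

For a physical pendulum T = 2π√(I/(mgd)), with d = 0.1625 m from pivot to centre of mass.
I_cm = mL²/12 = 0.522 × 0.325²/12 = 0.004595 kg·m²; I = I_cm + md² = 0.004595 + 0.522 × 0.1625² = 0.01838 kg·m².
T = 2π√(0.01838/(0.522 × 1.36 × 0.1625)) = 2.51 s.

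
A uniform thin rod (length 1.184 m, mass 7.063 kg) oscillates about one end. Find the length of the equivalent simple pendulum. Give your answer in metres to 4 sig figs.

The equivalent simple-pendulum length is L_eq = I/(md), where I is about the pivot and d = 0.59200 m.
I_cm = (1/12)mL² = 0.82511 kg·m², so I = I_cm + md² = 0.82511 + 2.4753 = 3.3004 kg·m².
L_eq = 3.3004/(7.063 × 0.59200) = 0.7893 m.

0.7893 m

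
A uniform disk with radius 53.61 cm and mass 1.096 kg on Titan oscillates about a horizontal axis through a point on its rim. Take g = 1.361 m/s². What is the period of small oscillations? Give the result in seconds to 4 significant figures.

4.830 s

I_cm = ½mr² = 0.15750 kg·m². The pivot is at distance d = 0.5361 m from the centre of mass.
By the parallel-axis theorem, I = I_cm + md² = 0.15750 + 0.31499 = 0.47249 kg·m².
T = 2π√(I/(mgd)) = 2π√(0.47249/(1.096 × 1.361 × 0.5361)) = 4.830 s.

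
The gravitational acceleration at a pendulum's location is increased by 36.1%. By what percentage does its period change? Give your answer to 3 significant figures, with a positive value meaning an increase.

-14.3%

T ∝ 1/√g, so T'/T = 1/√(1.361) = 0.8572.
Percentage change in T = (0.8572 − 1) × 100% = -14.3%.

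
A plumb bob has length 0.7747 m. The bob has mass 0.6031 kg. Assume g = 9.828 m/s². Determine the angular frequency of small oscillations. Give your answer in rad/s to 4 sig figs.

3.562 rad/s

ω = √(g/L) = √(9.828/0.7747) = 3.562 rad/s.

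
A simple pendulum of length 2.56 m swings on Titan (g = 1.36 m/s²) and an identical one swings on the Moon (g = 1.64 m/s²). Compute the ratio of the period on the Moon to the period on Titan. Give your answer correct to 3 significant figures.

0.911

T ∝ 1/√g, so T₂/T₁ = √(g₁/g₂) = √(1.36/1.64) = 0.911.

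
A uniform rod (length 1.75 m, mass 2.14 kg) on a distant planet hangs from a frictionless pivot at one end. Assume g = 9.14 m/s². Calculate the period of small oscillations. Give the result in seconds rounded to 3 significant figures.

2.24 s

For a physical pendulum T = 2π√(I/(mgd)), with d = 0.8750 m from pivot to centre of mass.
I_cm = mL²/12 = 2.14 × 1.75²/12 = 0.5461 kg·m²; I = I_cm + md² = 0.5461 + 2.14 × 0.8750² = 2.185 kg·m².
T = 2π√(2.185/(2.14 × 9.14 × 0.8750)) = 2.24 s.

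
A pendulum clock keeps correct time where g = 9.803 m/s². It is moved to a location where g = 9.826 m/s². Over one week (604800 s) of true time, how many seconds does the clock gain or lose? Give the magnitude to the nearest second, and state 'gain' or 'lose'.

The clock's period scales as T ∝ 1/√g, so T'/T = √(9.803/9.826) = 0.998829.
In 604800 s of true time the clock registers 604800/0.998829 = 605509.1 s, so it gains 709 s.

gain 709 s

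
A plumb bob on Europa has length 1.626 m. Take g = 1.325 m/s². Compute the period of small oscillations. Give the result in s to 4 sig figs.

T = 2π√(L/g) = 2π√(1.626/1.325) = 2π × 1.1078 = 6.960 s.

6.960 s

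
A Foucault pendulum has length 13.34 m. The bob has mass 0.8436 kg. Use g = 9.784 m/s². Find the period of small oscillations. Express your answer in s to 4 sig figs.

7.337 s

T = 2π√(L/g) = 2π√(13.34/9.784) = 2π × 1.1677 = 7.337 s.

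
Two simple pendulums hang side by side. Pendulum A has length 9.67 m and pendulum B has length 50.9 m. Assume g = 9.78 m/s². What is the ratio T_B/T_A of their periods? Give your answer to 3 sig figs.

2.29

T ∝ √L, so T_B/T_A = √(L_B/L_A) = √(50.9/9.67) = 2.29.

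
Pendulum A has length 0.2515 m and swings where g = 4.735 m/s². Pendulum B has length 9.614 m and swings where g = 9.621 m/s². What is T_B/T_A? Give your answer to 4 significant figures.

4.337

T = 2π√(L/g), so T_B/T_A = √((L_B/g_B)/(L_A/g_A)) = √((9.614/9.621)/(0.2515/4.735)) = 4.337.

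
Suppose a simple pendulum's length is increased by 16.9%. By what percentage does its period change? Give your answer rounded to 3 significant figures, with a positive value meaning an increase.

T ∝ √L, so T'/T = √(1.169) = 1.081.
Percentage change in T = (1.081 − 1) × 100% = 8.12%.

8.12%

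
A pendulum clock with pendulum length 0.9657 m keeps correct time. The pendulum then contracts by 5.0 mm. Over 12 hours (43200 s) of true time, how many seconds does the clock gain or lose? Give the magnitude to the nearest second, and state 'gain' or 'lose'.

gain 112 s

T ∝ √L, so T'/T = √(0.96070/0.9657) = 0.997408.
In 43200 s of true time the clock registers 43200/0.997408 = 43312.3 s, so it gains 112 s.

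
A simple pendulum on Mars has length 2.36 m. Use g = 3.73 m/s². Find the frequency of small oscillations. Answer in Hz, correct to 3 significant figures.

T = 2π√(L/g) = 2π√(2.36/3.73) = 4.998 s, so f = 1/T = 0.200 Hz.

0.200 Hz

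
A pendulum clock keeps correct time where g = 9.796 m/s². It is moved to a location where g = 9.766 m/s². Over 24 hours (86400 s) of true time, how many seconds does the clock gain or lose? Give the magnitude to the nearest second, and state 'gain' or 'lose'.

The clock's period scales as T ∝ 1/√g, so T'/T = √(9.796/9.766) = 1.00153.
In 86400 s of true time the clock registers 86400/1.00153 = 86267.6 s, so it loses 132 s.

lose 132 s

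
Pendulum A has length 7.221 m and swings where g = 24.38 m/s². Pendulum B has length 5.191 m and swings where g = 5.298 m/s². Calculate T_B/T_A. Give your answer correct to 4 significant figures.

T = 2π√(L/g), so T_B/T_A = √((L_B/g_B)/(L_A/g_A)) = √((5.191/5.298)/(7.221/24.38)) = 1.819.

1.819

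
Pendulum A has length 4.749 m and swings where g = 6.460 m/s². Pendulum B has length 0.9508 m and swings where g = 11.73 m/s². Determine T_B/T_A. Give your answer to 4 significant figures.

0.3321

T = 2π√(L/g), so T_B/T_A = √((L_B/g_B)/(L_A/g_A)) = √((0.9508/11.73)/(4.749/6.460)) = 0.3321.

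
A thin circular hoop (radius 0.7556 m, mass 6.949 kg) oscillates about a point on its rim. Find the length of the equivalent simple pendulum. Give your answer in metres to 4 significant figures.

The equivalent simple-pendulum length is L_eq = I/(md), where I is about the pivot and d = 0.75560 m.
I_cm = mR² = 3.9674 kg·m², so I = I_cm + md² = 3.9674 + 3.9674 = 7.9348 kg·m².
L_eq = 7.9348/(6.949 × 0.75560) = 1.511 m.

1.511 m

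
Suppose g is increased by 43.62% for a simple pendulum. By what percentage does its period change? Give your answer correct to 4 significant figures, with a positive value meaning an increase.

T ∝ 1/√g, so T'/T = 1/√(1.4362) = 0.83444.
Percentage change in T = (0.83444 − 1) × 100% = -16.56%.

-16.56%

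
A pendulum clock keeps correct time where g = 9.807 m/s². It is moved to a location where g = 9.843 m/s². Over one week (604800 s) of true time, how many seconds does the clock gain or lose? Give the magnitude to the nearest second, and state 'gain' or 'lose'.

The clock's period scales as T ∝ 1/√g, so T'/T = √(9.807/9.843) = 0.998170.
In 604800 s of true time the clock registers 604800/0.998170 = 605909.0 s, so it gains 1109 s.

gain 1109 s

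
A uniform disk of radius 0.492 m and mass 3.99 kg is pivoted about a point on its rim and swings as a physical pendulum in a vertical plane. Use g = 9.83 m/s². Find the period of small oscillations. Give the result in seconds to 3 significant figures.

I_cm = ½mr² = 0.4829 kg·m². The pivot is at distance d = 0.492 m from the centre of mass.
By the parallel-axis theorem, I = I_cm + md² = 0.4829 + 0.9658 = 1.449 kg·m².
T = 2π√(I/(mgd)) = 2π√(1.449/(3.99 × 9.83 × 0.492)) = 1.72 s.

1.72 s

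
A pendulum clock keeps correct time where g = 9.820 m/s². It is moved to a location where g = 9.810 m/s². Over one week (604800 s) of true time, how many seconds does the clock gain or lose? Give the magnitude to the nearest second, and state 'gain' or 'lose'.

lose 308 s

The clock's period scales as T ∝ 1/√g, so T'/T = √(9.820/9.810) = 1.00051.
In 604800 s of true time the clock registers 604800/1.00051 = 604492.0 s, so it loses 308 s.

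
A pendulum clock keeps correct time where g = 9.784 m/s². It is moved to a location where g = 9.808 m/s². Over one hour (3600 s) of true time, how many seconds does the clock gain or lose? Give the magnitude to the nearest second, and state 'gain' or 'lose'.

gain 4 s

The clock's period scales as T ∝ 1/√g, so T'/T = √(9.784/9.808) = 0.998776.
In 3600 s of true time the clock registers 3600/0.998776 = 3604.4 s, so it gains 4 s.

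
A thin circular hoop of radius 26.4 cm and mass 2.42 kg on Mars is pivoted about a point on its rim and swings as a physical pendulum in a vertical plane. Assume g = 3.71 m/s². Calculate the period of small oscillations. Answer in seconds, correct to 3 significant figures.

2.37 s

I_cm = mr² = 0.1687 kg·m². The pivot is at distance d = 0.264 m from the centre of mass.
By the parallel-axis theorem, I = I_cm + md² = 0.1687 + 0.1687 = 0.3373 kg·m².
T = 2π√(I/(mgd)) = 2π√(0.3373/(2.42 × 3.71 × 0.264)) = 2.37 s.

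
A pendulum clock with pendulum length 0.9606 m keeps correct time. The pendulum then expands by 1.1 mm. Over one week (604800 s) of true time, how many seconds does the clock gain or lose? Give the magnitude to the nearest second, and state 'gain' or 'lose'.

lose 346 s

T ∝ √L, so T'/T = √(0.96170/0.9606) = 1.00057.
In 604800 s of true time the clock registers 604800/1.00057 = 604454.0 s, so it loses 346 s.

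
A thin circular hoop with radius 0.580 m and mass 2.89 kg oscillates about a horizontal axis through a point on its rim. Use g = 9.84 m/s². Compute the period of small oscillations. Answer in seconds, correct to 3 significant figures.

2.16 s

I_cm = mr² = 0.9722 kg·m². The pivot is at distance d = 0.580 m from the centre of mass.
By the parallel-axis theorem, I = I_cm + md² = 0.9722 + 0.9722 = 1.944 kg·m².
T = 2π√(I/(mgd)) = 2π√(1.944/(2.89 × 9.84 × 0.580)) = 2.16 s.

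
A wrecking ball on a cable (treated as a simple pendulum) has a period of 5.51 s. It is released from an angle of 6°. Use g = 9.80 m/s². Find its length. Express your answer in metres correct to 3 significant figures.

7.54 m

From T = 2π√(L/g), L = gT²/(4π²) = 9.80 × 5.510²/(4π²) = 7.54 m.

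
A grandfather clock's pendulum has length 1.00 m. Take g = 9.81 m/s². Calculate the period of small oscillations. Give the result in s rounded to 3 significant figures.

T = 2π√(L/g) = 2π√(1.00/9.81) = 2π × 0.3193 = 2.01 s.

2.01 s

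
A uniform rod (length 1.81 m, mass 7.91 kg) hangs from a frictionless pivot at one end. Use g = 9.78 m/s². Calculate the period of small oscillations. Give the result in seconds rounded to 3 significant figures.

2.21 s

For a physical pendulum T = 2π√(I/(mgd)), with d = 0.9050 m from pivot to centre of mass.
I_cm = mL²/12 = 7.91 × 1.81²/12 = 2.159 kg·m²; I = I_cm + md² = 2.159 + 7.91 × 0.9050² = 8.638 kg·m².
T = 2π√(8.638/(7.91 × 9.78 × 0.9050)) = 2.21 s.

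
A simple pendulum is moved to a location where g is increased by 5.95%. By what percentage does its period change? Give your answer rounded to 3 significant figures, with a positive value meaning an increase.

-2.85%

T ∝ 1/√g, so T'/T = 1/√(1.060) = 0.9715.
Percentage change in T = (0.9715 − 1) × 100% = -2.85%.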